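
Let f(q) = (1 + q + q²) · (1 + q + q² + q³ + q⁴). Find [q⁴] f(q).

3

(1 + q + q²) has coefficients 1,1,1 for degrees 0…2.
(1 + q + q² + q³ + q⁴) has coefficients 1,1,1,1,1 for degrees 0…4.
[q⁴] = 1·1 + 1·1 + 1·1 = 3.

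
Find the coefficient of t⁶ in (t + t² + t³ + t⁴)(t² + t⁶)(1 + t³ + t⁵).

(t + t² + t³ + t⁴) has coefficients 0,1,1,1,1 for degrees 0…4.
(t² + t⁶) has coefficients 0,0,1,0,0,0,1 for degrees 0…6.
Finally multiplying by (1 + t³ + t⁵), the product of all factors after the first has coefficients 0,0,1,0,0,1,1 for degrees 0…6.
[t⁶] = 1·1 + 1·0 + 1·0 + 1·1 = 2.

2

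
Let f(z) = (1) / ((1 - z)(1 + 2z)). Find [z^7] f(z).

-85

Partial fractions give a closed form: a_n = (1/3)·1^n + (2/3)·(-2)^n.
At n = 7: a_7 = -85.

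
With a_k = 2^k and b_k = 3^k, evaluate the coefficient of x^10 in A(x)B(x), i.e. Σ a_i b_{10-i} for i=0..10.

Write out a_i and b_{10-i} for i = 0,…,10 and sum the products.
Σ = 1·59049 + 2·19683 + 4·6561 + 8·2187 + 16·729 + 32·243 + 64·81 + 128·27 + 256·9 + 512·3 + 1024·1 = 175099.

175099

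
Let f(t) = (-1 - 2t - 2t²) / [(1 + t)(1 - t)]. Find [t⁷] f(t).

The denominator gives the recurrence a_n = a_(n−2) for n ≥ 3; the numerator fixes a_0 = -1, a_1 = -2, a_2 = -3.
Iterating: -1, -2, -3, -2, -3, -2, -3, -2, so a_7 = -2.

-2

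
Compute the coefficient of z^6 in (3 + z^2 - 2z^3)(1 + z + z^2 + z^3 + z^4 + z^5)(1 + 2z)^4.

191

(3 + z^2 - 2z^3) has coefficients 3,0,1,-2 for degrees 0…3.
(1 + z + z^2 + z^3 + z^4 + z^5) has coefficients 1,1,1,1,1,1,0 for degrees 0…6.
Finally multiplying by (1 + 2z)^4, the product of all factors after the first has coefficients 1,9,33,65,81,81,80 for degrees 0…6.
[z^6] = 3·80 + 1·81 − 2·65 = 191.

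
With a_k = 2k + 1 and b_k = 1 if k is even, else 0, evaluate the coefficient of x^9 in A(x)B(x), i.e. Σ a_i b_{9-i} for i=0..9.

This is [x^9] in the product of the two ordinary generating functions.
Σ = 1·0 + 3·1 + 5·0 + 7·1 + 9·0 + 11·1 + 13·0 + 15·1 + 17·0 + 19·1 = 55.

55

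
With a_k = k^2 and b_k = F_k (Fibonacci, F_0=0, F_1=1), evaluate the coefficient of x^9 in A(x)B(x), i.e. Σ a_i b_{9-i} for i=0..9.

Write out a_i and b_{9-i} for i = 0,…,9 and sum the products.
Σ = 0·34 + 1·21 + 4·13 + 9·8 + 16·5 + 25·3 + 36·2 + 49·1 + 64·1 + 81·0 = 485.

485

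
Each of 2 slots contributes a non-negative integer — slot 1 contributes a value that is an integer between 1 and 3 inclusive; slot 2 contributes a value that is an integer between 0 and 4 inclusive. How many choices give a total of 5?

The generating function for the choices is (y + y² + y³)·(1 + y + y² + y³ + y⁴); the count is [y⁵].
(y + y² + y³) has coefficients 0,1,1,1 for degrees 0…3.
(1 + y + y² + y³ + y⁴) has coefficients 1,1,1,1,1,0 for degrees 0…5.
[y⁵] = 1·1 + 1·1 + 1·1 = 3.

3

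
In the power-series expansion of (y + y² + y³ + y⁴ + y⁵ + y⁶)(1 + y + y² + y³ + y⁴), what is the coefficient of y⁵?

5

(y + y² + y³ + y⁴ + y⁵ + y⁶) has coefficients 0,1,1,1,1,1 for degrees 0…5.
(1 + y + y² + y³ + y⁴) has coefficients 1,1,1,1,1,0 for degrees 0…5.
[y⁵] = 1·1 + 1·1 + 1·1 + 1·1 + 1·1 = 5.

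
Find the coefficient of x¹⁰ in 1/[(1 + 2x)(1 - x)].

683

Partial fractions give a closed form: a_n = (2/3)·(-2)^n + (1/3)·1^n.
At n = 10: a_10 = 683.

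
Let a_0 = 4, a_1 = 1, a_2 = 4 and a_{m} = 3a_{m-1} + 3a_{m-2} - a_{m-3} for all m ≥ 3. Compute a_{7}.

2251

The ordinary generating function has denominator 1 - 3x - 3x^2 + x^3.
Iterating the recurrence: a_0,…,a_{7} = 4, 1, 4, 11, 44, 161, 604, 2251.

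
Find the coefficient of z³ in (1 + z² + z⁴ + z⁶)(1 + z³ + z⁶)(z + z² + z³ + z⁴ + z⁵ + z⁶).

(1 + z² + z⁴ + z⁶) has coefficients 1,0,1,0 for degrees 0…3.
(1 + z³ + z⁶) has coefficients 1,0,0,1 for degrees 0…3.
Finally multiplying by (z + z² + z³ + z⁴ + z⁵ + z⁶), the product of all factors after the first has coefficients 0,1,1,1 for degrees 0…3.
[z³] = 1·1 + 1·1 = 2.

2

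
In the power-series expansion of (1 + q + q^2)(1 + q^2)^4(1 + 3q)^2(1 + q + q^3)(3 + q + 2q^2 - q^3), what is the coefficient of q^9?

1690

(1 + q + q^2) has coefficients 1,1,1 for degrees 0…2.
(1 + q^2)^4 has coefficients 1,0,4,0,6,0,4,0,1,0 for degrees 0…9.
Multiplying by (1 + 3q)^2 gives running coefficients 1,6,13,24,42,36,58,24,37,6 for degrees 0…9.
Multiplying by (1 + q + q^3) gives running coefficients 1,7,19,38,72,91,118,124,97,101 for degrees 0…9.
Finally multiplying by (3 + q + 2q^2 - q^3), the product of all factors after the first has coefficients 3,22,66,146,285,402,551,600,560,530 for degrees 0…9.
[q^9] = 1·530 + 1·560 + 1·600 = 1690.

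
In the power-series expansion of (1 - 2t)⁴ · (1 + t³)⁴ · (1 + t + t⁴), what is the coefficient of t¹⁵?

88

(1 - 2t)⁴ has coefficients 1,-8,24,-32,16 for degrees 0…4.
(1 + t³)⁴ has coefficients 1,0,0,4,0,0,6,0,0,4,0,0,1,0,0,0 for degrees 0…15.
Finally multiplying by (1 + t + t⁴), the product of all factors after the first has coefficients 1,1,0,4,5,0,6,10,0,4,10,0,1,5,0,0 for degrees 0…15.
[t¹⁵] = 1·0 − 8·0 + 24·5 − 32·1 + 16·0 = 88.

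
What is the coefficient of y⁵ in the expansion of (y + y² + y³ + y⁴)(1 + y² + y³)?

(y + y² + y³ + y⁴) has coefficients 0,1,1,1,1 for degrees 0…4.
(1 + y² + y³) has coefficients 1,0,1,1,0,0 for degrees 0…5.
[y⁵] = 1·0 + 1·1 + 1·1 + 1·0 = 2.

2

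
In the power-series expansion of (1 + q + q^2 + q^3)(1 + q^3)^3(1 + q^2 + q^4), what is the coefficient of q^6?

(1 + q + q^2 + q^3) has coefficients 1,1,1,1 for degrees 0…3.
(1 + q^3)^3 has coefficients 1,0,0,3,0,0,3 for degrees 0…6.
Finally multiplying by (1 + q^2 + q^4), the product of all factors after the first has coefficients 1,0,1,3,1,3,3 for degrees 0…6.
[q^6] = 1·3 + 1·3 + 1·1 + 1·3 = 10.

10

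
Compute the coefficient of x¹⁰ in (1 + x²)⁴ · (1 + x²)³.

(1 + x²)⁴ has coefficients 1,0,4,0,6,0,4,0,1 for degrees 0…8.
(1 + x²)³ has coefficients 1,0,3,0,3,0,1,0,0,0,0 for degrees 0…10.
[x¹⁰] = 1·0 + 4·0 + 6·1 + 4·3 + 1·3 = 21.

21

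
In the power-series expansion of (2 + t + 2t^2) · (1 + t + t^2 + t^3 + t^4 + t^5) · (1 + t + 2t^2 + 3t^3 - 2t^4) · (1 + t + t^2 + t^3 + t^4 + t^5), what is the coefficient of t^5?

(2 + t + 2t^2) has coefficients 2,1,2 for degrees 0…2.
(1 + t + t^2 + t^3 + t^4 + t^5) has coefficients 1,1,1,1,1,1 for degrees 0…5.
Multiplying by (1 + t + 2t^2 + 3t^3 - 2t^4) gives running coefficients 1,2,4,7,5,5 for degrees 0…5.
Finally multiplying by (1 + t + t^2 + t^3 + t^4 + t^5), the product of all factors after the first has coefficients 1,3,7,14,19,24 for degrees 0…5.
[t^5] = 2·24 + 1·19 + 2·14 = 95.

95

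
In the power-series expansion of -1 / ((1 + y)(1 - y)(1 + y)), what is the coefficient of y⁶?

The denominator gives the recurrence a_n = −a_(n−1) + a_(n−2) + a_(n−3) for n ≥ 3; the numerator fixes a_0 = -1, a_1 = 1, a_2 = -2.
Iterating: -1, 1, -2, 2, -3, 3, -4, so a_6 = -4.

-4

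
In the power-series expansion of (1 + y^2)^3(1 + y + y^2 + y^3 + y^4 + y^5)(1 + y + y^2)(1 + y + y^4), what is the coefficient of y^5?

35

(1 + y^2)^3 has coefficients 1,0,3,0,3,0 for degrees 0…5.
(1 + y + y^2 + y^3 + y^4 + y^5) has coefficients 1,1,1,1,1,1 for degrees 0…5.
Multiplying by (1 + y + y^2) gives running coefficients 1,2,3,3,3,3 for degrees 0…5.
Finally multiplying by (1 + y + y^4), the product of all factors after the first has coefficients 1,3,5,6,7,8 for degrees 0…5.
[y^5] = 1·8 + 3·6 + 3·3 = 35.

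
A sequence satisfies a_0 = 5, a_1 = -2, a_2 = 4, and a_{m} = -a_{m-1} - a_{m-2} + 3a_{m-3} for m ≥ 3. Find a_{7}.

-131

The ordinary generating function has denominator 1 + q + q^2 - 3q^3.
Iterating the recurrence: a_0,…,a_{7} = 5, -2, 4, 13, -23, 22, 40, -131.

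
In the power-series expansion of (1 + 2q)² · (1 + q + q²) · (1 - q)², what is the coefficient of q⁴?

-3

(1 + 2q)² has coefficients 1,4,4 for degrees 0…2.
(1 + q + q²) has coefficients 1,1,1,0,0 for degrees 0…4.
Finally multiplying by (1 - q)², the product of all factors after the first has coefficients 1,-1,0,-1,1 for degrees 0…4.
[q⁴] = 1·1 + 4·(-1) + 4·0 = -3.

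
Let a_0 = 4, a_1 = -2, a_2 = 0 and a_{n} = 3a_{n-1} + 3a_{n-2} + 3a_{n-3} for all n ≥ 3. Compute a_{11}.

206550

The ordinary generating function has denominator 1 - 3z - 3z^2 - 3z^3.
Iterating the recurrence: a_0,…,a_{11} = 4, -2, 0, 6, 12, 54, 216, 846, 3348, 13230, 52272, 206550.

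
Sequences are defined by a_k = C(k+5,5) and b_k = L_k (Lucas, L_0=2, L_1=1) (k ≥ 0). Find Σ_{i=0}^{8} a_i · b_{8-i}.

7857

Write out a_i and b_{8-i} for i = 0,…,8 and sum the products.
Σ = 1·47 + 6·29 + 21·18 + 56·11 + 126·7 + 252·4 + 462·3 + 792·1 + 1287·2 = 7857.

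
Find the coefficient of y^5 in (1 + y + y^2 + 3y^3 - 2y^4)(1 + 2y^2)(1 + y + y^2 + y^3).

(1 + y + y^2 + 3y^3 - 2y^4) has coefficients 1,1,1,3,-2 for degrees 0…4.
(1 + 2y^2) has coefficients 1,0,2,0,0,0 for degrees 0…5.
Finally multiplying by (1 + y + y^2 + y^3), the product of all factors after the first has coefficients 1,1,3,3,2,2 for degrees 0…5.
[y^5] = 1·2 + 1·2 + 1·3 + 3·3 − 2·1 = 14.

14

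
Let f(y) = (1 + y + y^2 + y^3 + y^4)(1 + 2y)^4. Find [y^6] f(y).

72

(1 + y + y^2 + y^3 + y^4) has coefficients 1,1,1,1,1 for degrees 0…4.
(1 + 2y)^4 has coefficients 1,8,24,32,16,0,0 for degrees 0…6.
[y^6] = 1·0 + 1·0 + 1·16 + 1·32 + 1·24 = 72.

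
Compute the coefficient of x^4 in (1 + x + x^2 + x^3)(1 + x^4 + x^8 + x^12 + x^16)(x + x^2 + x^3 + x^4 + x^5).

4

(1 + x + x^2 + x^3) has coefficients 1,1,1,1 for degrees 0…3.
(1 + x^4 + x^8 + x^12 + x^16) has coefficients 1,0,0,0,1 for degrees 0…4.
Finally multiplying by (x + x^2 + x^3 + x^4 + x^5), the product of all factors after the first has coefficients 0,1,1,1,1 for degrees 0…4.
[x^4] = 1·1 + 1·1 + 1·1 + 1·1 = 4.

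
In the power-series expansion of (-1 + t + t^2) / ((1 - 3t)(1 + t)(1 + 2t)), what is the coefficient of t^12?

-136956

Partial fractions give a closed form: a_n = (-1/4)·3^n + (1/4)·(-1)^n + (-1)·(-2)^n.
At n = 12: a_12 = -136956.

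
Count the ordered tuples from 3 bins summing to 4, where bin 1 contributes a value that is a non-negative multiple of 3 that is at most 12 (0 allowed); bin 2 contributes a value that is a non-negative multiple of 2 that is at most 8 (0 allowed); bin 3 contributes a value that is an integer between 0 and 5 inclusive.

4

The generating function for the choices is (1 + z³ + z⁶ + z⁹ + z¹²)·(1 + z² + z⁴ + z⁶ + z⁸)·(1 + z + z² + z³ + z⁴ + z⁵); the count is [z⁴].
(1 + z³ + z⁶ + z⁹ + z¹²) has coefficients 1,0,0,1,0 for degrees 0…4.
(1 + z² + z⁴ + z⁶ + z⁸) has coefficients 1,0,1,0,1 for degrees 0…4.
Finally multiplying by (1 + z + z² + z³ + z⁴ + z⁵), the product of all factors after the first has coefficients 1,1,2,2,3 for degrees 0…4.
[z⁴] = 1·3 + 1·1 = 4.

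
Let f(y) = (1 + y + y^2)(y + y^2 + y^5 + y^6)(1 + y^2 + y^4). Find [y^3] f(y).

(1 + y + y^2) has coefficients 1,1,1 for degrees 0…2.
(y + y^2 + y^5 + y^6) has coefficients 0,1,1,0 for degrees 0…3.
Finally multiplying by (1 + y^2 + y^4), the product of all factors after the first has coefficients 0,1,1,1 for degrees 0…3.
[y^3] = 1·1 + 1·1 + 1·1 = 3.

3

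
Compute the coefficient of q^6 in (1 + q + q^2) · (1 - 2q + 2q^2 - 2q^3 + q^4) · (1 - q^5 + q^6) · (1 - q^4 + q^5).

1

(1 + q + q^2) has coefficients 1,1,1 for degrees 0…2.
(1 - 2q + 2q^2 - 2q^3 + q^4) has coefficients 1,-2,2,-2,1,0,0 for degrees 0…6.
Multiplying by (1 - q^5 + q^6) gives running coefficients 1,-2,2,-2,1,-1,3 for degrees 0…6.
Finally multiplying by (1 - q^4 + q^5), the product of all factors after the first has coefficients 1,-2,2,-2,0,2,-1 for degrees 0…6.
[q^6] = 1·(-1) + 1·2 + 1·0 = 1.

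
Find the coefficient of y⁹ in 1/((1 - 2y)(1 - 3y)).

58025

Partial fractions give a closed form: a_n = (-2)·2^n + (3)·3^n.
At n = 9: a_9 = 58025.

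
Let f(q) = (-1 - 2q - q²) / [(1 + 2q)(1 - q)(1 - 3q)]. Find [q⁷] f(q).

-3490

Partial fractions give a closed form: a_n = (-1/15)·(-2)^n + (2/3)·1^n + (-8/5)·3^n.
At n = 7: a_7 = -3490.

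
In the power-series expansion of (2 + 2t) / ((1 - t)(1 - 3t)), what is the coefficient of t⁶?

2914

Partial fractions give a closed form: a_n = (-2)·1^n + (4)·3^n.
At n = 6: a_6 = 2914.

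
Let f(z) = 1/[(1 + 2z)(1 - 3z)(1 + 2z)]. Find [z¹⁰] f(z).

The denominator gives the recurrence a_n = −a_(n−1) + 8a_(n−2) + 12a_(n−3) for n ≥ 3; the numerator fixes a_0 = 1, a_1 = -1, a_2 = 9.
Iterating: 1, -1, 9, -5, 65, 3, 457, 347, 3345, 4915, 26009, so a_10 = 26009.

26009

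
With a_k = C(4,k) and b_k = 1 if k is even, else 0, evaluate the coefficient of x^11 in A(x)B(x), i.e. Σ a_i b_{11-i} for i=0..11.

This is [x^11] in the product of the two ordinary generating functions.
Σ = 1·0 + 4·1 + 6·0 + 4·1 + 1·0 + 0·1 + 0·0 + 0·1 + 0·0 + 0·1 + 0·0 + 0·1 = 8.

8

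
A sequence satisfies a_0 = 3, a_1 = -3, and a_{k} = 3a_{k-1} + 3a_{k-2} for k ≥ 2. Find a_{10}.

The ordinary generating function has denominator 1 - 3q - 3q^2.
Iterating the recurrence: a_0,…,a_{10} = 3, -3, 0, -9, -27, -108, -405, -1539, -5832, -22113, -83835.

-83835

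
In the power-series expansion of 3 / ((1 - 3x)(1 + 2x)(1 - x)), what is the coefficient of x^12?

1438167

The denominator gives the recurrence a_n = 2a_(n−1) + 5a_(n−2) − 6a_(n−3) for n ≥ 3; the numerator fixes a_0 = 3, a_1 = 6, a_2 = 27.
Iterating: 3, 6, 27, 66, 231, 630, 2019, 5802, 17919, 52734, 160251, 476658, 1438167, so a_12 = 1438167.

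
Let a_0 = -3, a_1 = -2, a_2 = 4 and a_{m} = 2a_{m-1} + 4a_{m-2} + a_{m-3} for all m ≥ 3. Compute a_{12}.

The ordinary generating function has denominator 1 - 2q - 4q^2 - q^3.
Iterating the recurrence: a_0,…,a_{12} = -3, -2, 4, -3, 8, 8, 45, 130, 448, 1461, 4844, 15980, 52797.

52797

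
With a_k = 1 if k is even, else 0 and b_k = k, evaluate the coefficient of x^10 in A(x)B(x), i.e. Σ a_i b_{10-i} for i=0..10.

The convolution is the x^10 coefficient of A(x)B(x).
Σ = 1·10 + 0·9 + 1·8 + 0·7 + 1·6 + 0·5 + 1·4 + 0·3 + 1·2 + 0·1 + 1·0 = 30.

30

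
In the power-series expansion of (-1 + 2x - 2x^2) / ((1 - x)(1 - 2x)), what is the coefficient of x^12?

-4095

The denominator gives the recurrence a_n = 3a_(n−1) − 2a_(n−2) for n ≥ 3; the numerator fixes a_0 = -1, a_1 = -1, a_2 = -3.
Iterating: -1, -1, -3, -7, -15, -31, -63, -127, -255, -511, -1023, -2047, -4095, so a_12 = -4095.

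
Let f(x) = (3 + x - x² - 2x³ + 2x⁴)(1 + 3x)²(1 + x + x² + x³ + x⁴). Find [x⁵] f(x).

27

(3 + x - x² - 2x³ + 2x⁴) has coefficients 3,1,-1,-2,2 for degrees 0…4.
(1 + 3x)² has coefficients 1,6,9,0,0,0 for degrees 0…5.
Finally multiplying by (1 + x + x² + x³ + x⁴), the product of all factors after the first has coefficients 1,7,16,16,16,15 for degrees 0…5.
[x⁵] = 3·15 + 1·16 − 1·16 − 2·16 + 2·7 = 27.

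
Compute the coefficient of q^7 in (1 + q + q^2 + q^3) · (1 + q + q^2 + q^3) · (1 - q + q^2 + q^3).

4

(1 + q + q^2 + q^3) has coefficients 1,1,1,1 for degrees 0…3.
(1 + q + q^2 + q^3) has coefficients 1,1,1,1,0,0,0,0 for degrees 0…7.
Finally multiplying by (1 - q + q^2 + q^3), the product of all factors after the first has coefficients 1,0,1,2,1,2,1,0 for degrees 0…7.
[q^7] = 1·0 + 1·1 + 1·2 + 1·1 = 4.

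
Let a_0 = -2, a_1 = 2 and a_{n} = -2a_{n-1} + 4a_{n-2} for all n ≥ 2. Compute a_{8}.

-12032

The ordinary generating function has denominator 1 + 2x - 4x^2.
Iterating the recurrence: a_0,…,a_{8} = -2, 2, -12, 32, -112, 352, -1152, 3712, -12032.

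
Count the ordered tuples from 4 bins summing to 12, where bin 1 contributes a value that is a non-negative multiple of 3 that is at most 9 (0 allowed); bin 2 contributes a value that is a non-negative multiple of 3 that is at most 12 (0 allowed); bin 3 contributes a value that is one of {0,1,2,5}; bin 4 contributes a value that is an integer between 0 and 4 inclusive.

The generating function for the choices is (1 + x³ + x⁶ + x⁹)·(1 + x³ + x⁶ + x⁹ + x¹²)·(1 + x + x² + x⁵)·(1 + x + x² + x³ + x⁴); the count is [x¹²].
(1 + x³ + x⁶ + x⁹) has coefficients 1,0,0,1,0,0,1,0,0,1 for degrees 0…9.
(1 + x³ + x⁶ + x⁹ + x¹²) has coefficients 1,0,0,1,0,0,1,0,0,1,0,0,1 for degrees 0…12.
Multiplying by (1 + x + x² + x⁵) gives running coefficients 1,1,1,1,1,2,1,1,2,1,1,2,1 for degrees 0…12.
Finally multiplying by (1 + x + x² + x³ + x⁴), the product of all factors after the first has coefficients 1,2,3,4,5,6,6,6,7,7,6,7,7 for degrees 0…12.
[x¹²] = 1·7 + 1·7 + 1·6 + 1·4 = 24.

24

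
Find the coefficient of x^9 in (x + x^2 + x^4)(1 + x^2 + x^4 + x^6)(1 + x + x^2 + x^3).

5

(x + x^2 + x^4) has coefficients 0,1,1,0,1 for degrees 0…4.
(1 + x^2 + x^4 + x^6) has coefficients 1,0,1,0,1,0,1,0,0,0 for degrees 0…9.
Finally multiplying by (1 + x + x^2 + x^3), the product of all factors after the first has coefficients 1,1,2,2,2,2,2,2,1,1 for degrees 0…9.
[x^9] = 1·1 + 1·2 + 1·2 = 5.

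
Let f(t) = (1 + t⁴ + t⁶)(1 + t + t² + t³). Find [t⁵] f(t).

(1 + t⁴ + t⁶) has coefficients 1,0,0,0,1,0 for degrees 0…5.
(1 + t + t² + t³) has coefficients 1,1,1,1,0,0 for degrees 0…5.
[t⁵] = 1·0 + 1·1 = 1.

1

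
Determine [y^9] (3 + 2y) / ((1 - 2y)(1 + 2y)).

512

Partial fractions give a closed form: a_n = (2)·2^n + (1)·(-2)^n.
At n = 9: a_9 = 512.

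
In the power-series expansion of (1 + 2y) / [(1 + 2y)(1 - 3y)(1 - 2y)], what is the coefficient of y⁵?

Partial fractions give a closed form: a_n = (3)·3^n + (-2)·2^n.
At n = 5: a_5 = 665.

665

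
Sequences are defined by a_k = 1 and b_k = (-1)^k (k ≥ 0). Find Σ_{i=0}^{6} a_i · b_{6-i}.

1

Write out a_i and b_{6-i} for i = 0,…,6 and sum the products.
Σ = 1·1 + 1·(-1) + 1·1 + 1·(-1) + 1·1 + 1·(-1) + 1·1 = 1.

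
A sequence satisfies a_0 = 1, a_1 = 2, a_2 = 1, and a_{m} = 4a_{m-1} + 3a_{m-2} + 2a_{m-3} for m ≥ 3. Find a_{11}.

2873908

The ordinary generating function has denominator 1 - 4z - 3z^2 - 2z^3.
Iterating the recurrence: a_0,…,a_{11} = 1, 2, 1, 12, 55, 258, 1221, 5768, 27251, 128750, 608289, 2873908.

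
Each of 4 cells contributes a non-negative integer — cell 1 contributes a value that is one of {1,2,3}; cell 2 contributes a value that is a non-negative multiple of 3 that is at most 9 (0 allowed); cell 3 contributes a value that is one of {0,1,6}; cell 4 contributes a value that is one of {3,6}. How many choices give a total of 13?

The generating function for the choices is (q + q^2 + q^3)·(1 + q^3 + q^6 + q^9)·(1 + q + q^6)·(q^3 + q^6); the count is [q^13].
(q + q^2 + q^3) has coefficients 0,1,1,1 for degrees 0…3.
(1 + q^3 + q^6 + q^9) has coefficients 1,0,0,1,0,0,1,0,0,1,0,0,0,0 for degrees 0…13.
Multiplying by (1 + q + q^6) gives running coefficients 1,1,0,1,1,0,2,1,0,2,1,0,1,0 for degrees 0…13.
Finally multiplying by (q^3 + q^6), the product of all factors after the first has coefficients 0,0,0,1,1,0,2,2,0,3,2,0,4,2 for degrees 0…13.
[q^13] = 1·4 + 1·0 + 1·2 = 6.

6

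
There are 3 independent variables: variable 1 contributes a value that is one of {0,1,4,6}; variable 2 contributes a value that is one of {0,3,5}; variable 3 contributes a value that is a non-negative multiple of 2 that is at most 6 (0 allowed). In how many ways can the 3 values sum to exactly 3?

2

The generating function for the choices is (1 + t + t^4 + t^6)·(1 + t^3 + t^5)·(1 + t^2 + t^4 + t^6); the count is [t^3].
(1 + t + t^4 + t^6) has coefficients 1,1,0,0 for degrees 0…3.
(1 + t^3 + t^5) has coefficients 1,0,0,1 for degrees 0…3.
Finally multiplying by (1 + t^2 + t^4 + t^6), the product of all factors after the first has coefficients 1,0,1,1 for degrees 0…3.
[t^3] = 1·1 + 1·1 = 2.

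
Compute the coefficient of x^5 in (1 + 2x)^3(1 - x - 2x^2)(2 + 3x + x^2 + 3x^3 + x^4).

(1 + 2x)^3 has coefficients 1,6,12,8 for degrees 0…3.
(1 - x - 2x^2) has coefficients 1,-1,-2,0,0,0 for degrees 0…5.
Finally multiplying by (2 + 3x + x^2 + 3x^3 + x^4), the product of all factors after the first has coefficients 2,1,-6,-4,-4,-7 for degrees 0…5.
[x^5] = 1·(-7) + 6·(-4) + 12·(-4) + 8·(-6) = -127.

-127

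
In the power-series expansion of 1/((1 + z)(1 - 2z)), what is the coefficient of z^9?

341

Partial fractions give a closed form: a_n = (1/3)·(-1)^n + (2/3)·2^n.
At n = 9: a_9 = 341.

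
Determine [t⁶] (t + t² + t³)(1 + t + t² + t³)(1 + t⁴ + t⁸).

3

(t + t² + t³) has coefficients 0,1,1,1 for degrees 0…3.
(1 + t + t² + t³) has coefficients 1,1,1,1,0,0,0 for degrees 0…6.
Finally multiplying by (1 + t⁴ + t⁸), the product of all factors after the first has coefficients 1,1,1,1,1,1,1 for degrees 0…6.
[t⁶] = 1·1 + 1·1 + 1·1 = 3.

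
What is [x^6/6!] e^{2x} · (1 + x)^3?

3040

The EGF product rule gives c_6 = Σ_{k_1+k_2=6} C(6; k_1,k_2) · ∏ g_i(k_i), where e^{2x} gives (2)^k; (1+x)^3 gives the falling factorial (3)_k.
g_1(k) for k = 0…6: 1, 2, 4, 8, 16, 32, 64.
g_2(k) for k = 0…6: 1, 3, 6, 6, 0, 0, 0.
c_6 = Σ_k C(6,k)·g_1(k)·g_2(6−k) = 20·8·6 + 15·16·6 + 6·32·3 + 1·64·1 = 960 + 1440 + 576 + 64 = 3040.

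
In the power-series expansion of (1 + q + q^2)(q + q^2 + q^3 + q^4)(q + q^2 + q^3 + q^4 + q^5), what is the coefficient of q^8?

9

(1 + q + q^2) has coefficients 1,1,1 for degrees 0…2.
(q + q^2 + q^3 + q^4) has coefficients 0,1,1,1,1,0,0,0,0 for degrees 0…8.
Finally multiplying by (q + q^2 + q^3 + q^4 + q^5), the product of all factors after the first has coefficients 0,0,1,2,3,4,4,3,2 for degrees 0…8.
[q^8] = 1·2 + 1·3 + 1·4 = 9.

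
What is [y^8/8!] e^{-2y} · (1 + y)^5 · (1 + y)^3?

The EGF product rule gives c_8 = Σ_{k_1+k_2+k_3=8} C(8; k_1,k_2,k_3) · ∏ g_i(k_i), where e^{-2y} gives (-2)^k; (1+y)^5 gives the falling factorial (5)_k; (1+y)^3 gives the falling factorial (3)_k.
g_1(k) for k = 0…8: 1, -2, 4, -8, 16, -32, 64, -128, 256.
g_2(k) for k = 0…8: 1, 5, 20, 60, 120, 120, 0, 0, 0.
g_3(k) for k = 0…8: 1, 3, 6, 6, 0, 0, 0, 0, 0.
First combine the last two factors: h(k) = Σ_j C(k,j)·g_2(j)·g_3(k−j) for k = 0…8: 1, 8, 56, 336, 1680, 6720, 20160, 40320, 40320.
c_8 = Σ_k C(8,k)·g_1(k)·h(8−k) = 1·1·40320 + 8·(-2)·40320 + 28·4·20160 + 56·(-8)·6720 + 70·16·1680 + 56·(-32)·336 + 28·64·56 + 8·(-128)·8 + 1·256·1 = 40320 − 645120 + 2257920 − 3010560 + 1881600 − 602112 + 100352 − 8192 + 256 = 14464.

14464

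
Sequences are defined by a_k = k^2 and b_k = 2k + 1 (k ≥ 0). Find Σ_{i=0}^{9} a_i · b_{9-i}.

Write out a_i and b_{9-i} for i = 0,…,9 and sum the products.
Σ = 0·19 + 1·17 + 4·15 + 9·13 + 16·11 + 25·9 + 36·7 + 49·5 + 64·3 + 81·1 = 1365.

1365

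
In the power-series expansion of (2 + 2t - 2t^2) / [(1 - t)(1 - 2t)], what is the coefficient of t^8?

1278

The denominator gives the recurrence a_n = 3a_(n−1) − 2a_(n−2) for n ≥ 3; the numerator fixes a_0 = 2, a_1 = 8, a_2 = 18.
Iterating: 2, 8, 18, 38, 78, 158, 318, 638, 1278, so a_8 = 1278.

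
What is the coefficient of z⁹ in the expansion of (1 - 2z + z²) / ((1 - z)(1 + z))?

The denominator gives the recurrence a_n = a_(n−2) for n ≥ 3; the numerator fixes a_0 = 1, a_1 = -2, a_2 = 2.
Iterating: 1, -2, 2, -2, 2, -2, 2, -2, 2, -2, so a_9 = -2.

-2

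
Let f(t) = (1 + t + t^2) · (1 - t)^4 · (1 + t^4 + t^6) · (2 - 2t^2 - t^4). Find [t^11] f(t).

9

(1 + t + t^2) has coefficients 1,1,1 for degrees 0…2.
(1 - t)^4 has coefficients 1,-4,6,-4,1,0,0,0,0,0,0,0 for degrees 0…11.
Multiplying by (1 + t^4 + t^6) gives running coefficients 1,-4,6,-4,2,-4,7,-8,7,-4,1,0 for degrees 0…11.
Finally multiplying by (2 - 2t^2 - t^4), the product of all factors after the first has coefficients 2,-8,10,0,-9,4,4,-4,-2,12,-19,16 for degrees 0…11.
[t^11] = 1·16 + 1·(-19) + 1·12 = 9.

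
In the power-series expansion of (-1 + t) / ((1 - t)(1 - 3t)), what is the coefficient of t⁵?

-243

Partial fractions give a closed form: a_n = (-1)·3^n.
At n = 5: a_5 = -243.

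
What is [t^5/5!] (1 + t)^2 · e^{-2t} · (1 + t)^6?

The EGF product rule gives c_5 = Σ_{k_1+k_2+k_3=5} C(5; k_1,k_2,k_3) · ∏ g_i(k_i), where (1+t)^2 gives the falling factorial (2)_k; e^{-2t} gives (-2)^k; (1+t)^6 gives the falling factorial (6)_k.
g_1(k) for k = 0…5: 1, 2, 2, 0, 0, 0.
g_2(k) for k = 0…5: 1, -2, 4, -8, 16, -32.
g_3(k) for k = 0…5: 1, 6, 30, 120, 360, 720.
First combine the last two factors: h(k) = Σ_j C(k,j)·g_2(j)·g_3(k−j) for k = 0…5: 1, 4, 10, 4, -56, -32.
c_5 = Σ_k C(5,k)·g_1(k)·h(5−k) = 1·1·(-32) + 5·2·(-56) + 10·2·4 = −32 − 560 + 80 = -512.

-512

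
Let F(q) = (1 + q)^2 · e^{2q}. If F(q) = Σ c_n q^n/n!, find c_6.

The EGF product rule gives c_6 = Σ_{k_1+k_2=6} C(6; k_1,k_2) · ∏ g_i(k_i), where (1+q)^2 gives the falling factorial (2)_k; e^{2q} gives (2)^k.
g_1(k) for k = 0…6: 1, 2, 2, 0, 0, 0, 0.
g_2(k) for k = 0…6: 1, 2, 4, 8, 16, 32, 64.
c_6 = Σ_k C(6,k)·g_1(k)·g_2(6−k) = 1·1·64 + 6·2·32 + 15·2·16 = 64 + 384 + 480 = 928.

928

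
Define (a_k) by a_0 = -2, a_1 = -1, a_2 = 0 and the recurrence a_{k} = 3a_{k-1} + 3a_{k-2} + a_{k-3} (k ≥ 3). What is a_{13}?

The ordinary generating function has denominator 1 - 3t - 3t^2 - t^3.
Iterating the recurrence: a_0,…,a_{13} = -2, -1, 0, -5, -16, -63, -242, -931, -3582, -13781, -53020, -203985, -784796, -3019363.

-3019363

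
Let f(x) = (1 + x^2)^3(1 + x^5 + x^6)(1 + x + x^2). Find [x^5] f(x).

(1 + x^2)^3 has coefficients 1,0,3,0,3,0 for degrees 0…5.
(1 + x^5 + x^6) has coefficients 1,0,0,0,0,1 for degrees 0…5.
Finally multiplying by (1 + x + x^2), the product of all factors after the first has coefficients 1,1,1,0,0,1 for degrees 0…5.
[x^5] = 1·1 + 3·0 + 3·1 = 4.

4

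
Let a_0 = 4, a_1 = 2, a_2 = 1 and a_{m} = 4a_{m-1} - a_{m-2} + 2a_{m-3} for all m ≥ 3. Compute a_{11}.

The ordinary generating function has denominator 1 - 4q + q^2 - 2q^3.
Iterating the recurrence: a_0,…,a_{11} = 4, 2, 1, 10, 43, 164, 633, 2454, 9511, 36856, 142821, 553450.

553450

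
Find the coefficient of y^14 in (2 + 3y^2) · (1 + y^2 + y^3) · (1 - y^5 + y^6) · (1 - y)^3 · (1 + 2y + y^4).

(2 + 3y^2) has coefficients 2,0,3 for degrees 0…2.
(1 + y^2 + y^3) has coefficients 1,0,1,1,0,0,0,0,0,0,0,0,0,0,0 for degrees 0…14.
Multiplying by (1 - y^5 + y^6) gives running coefficients 1,0,1,1,0,-1,1,-1,0,1,0,0,0,0,0 for degrees 0…14.
Multiplying by (1 - y)^3 gives running coefficients 1,-3,4,-3,0,1,3,-7,7,-3,-2,3,-1,0,0 for degrees 0…14.
Finally multiplying by (1 + 2y + y^4), the product of all factors after the first has coefficients 1,-1,-2,5,-5,-2,9,-4,-7,12,-5,-8,12,-5,-2 for degrees 0…14.
[y^14] = 2·(-2) + 3·12 = 32.

32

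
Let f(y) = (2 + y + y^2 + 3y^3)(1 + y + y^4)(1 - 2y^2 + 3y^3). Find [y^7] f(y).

16

(2 + y + y^2 + 3y^3) has coefficients 2,1,1,3 for degrees 0…3.
(1 + y + y^4) has coefficients 1,1,0,0,1,0,0,0 for degrees 0…7.
Finally multiplying by (1 - 2y^2 + 3y^3), the product of all factors after the first has coefficients 1,1,-2,1,4,0,-2,3 for degrees 0…7.
[y^7] = 2·3 + 1·(-2) + 1·0 + 3·4 = 16.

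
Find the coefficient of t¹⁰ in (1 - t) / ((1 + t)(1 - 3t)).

29525

The denominator gives the recurrence a_n = 2a_(n−1) + 3a_(n−2) for n ≥ 2; the numerator fixes a_0 = 1, a_1 = 1.
Iterating: 1, 1, 5, 13, 41, 121, 365, 1093, 3281, 9841, 29525, so a_10 = 29525.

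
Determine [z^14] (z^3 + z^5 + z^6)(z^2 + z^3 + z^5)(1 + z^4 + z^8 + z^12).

2

(z^3 + z^5 + z^6) has coefficients 0,0,0,1,0,1,1 for degrees 0…6.
(z^2 + z^3 + z^5) has coefficients 0,0,1,1,0,1,0,0,0,0,0,0,0,0,0 for degrees 0…14.
Finally multiplying by (1 + z^4 + z^8 + z^12), the product of all factors after the first has coefficients 0,0,1,1,0,1,1,1,0,1,1,1,0,1,1 for degrees 0…14.
[z^14] = 1·1 + 1·1 + 1·0 = 2.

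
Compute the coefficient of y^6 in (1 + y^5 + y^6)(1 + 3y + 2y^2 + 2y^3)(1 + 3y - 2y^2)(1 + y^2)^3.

(1 + y^5 + y^6) has coefficients 1,0,0,0,0,1,1 for degrees 0…6.
(1 + 3y + 2y^2 + 2y^3) has coefficients 1,3,2,2,0,0,0 for degrees 0…6.
Multiplying by (1 + 3y - 2y^2) gives running coefficients 1,6,9,2,2,-4,0 for degrees 0…6.
Finally multiplying by (1 + y^2)^3, the product of all factors after the first has coefficients 1,6,12,20,32,20,34 for degrees 0…6.
[y^6] = 1·34 + 1·6 + 1·1 = 41.

41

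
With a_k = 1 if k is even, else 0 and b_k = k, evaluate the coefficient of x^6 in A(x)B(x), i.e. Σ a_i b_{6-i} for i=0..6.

12

This is [x^6] in the product of the two ordinary generating functions.
Σ = 1·6 + 0·5 + 1·4 + 0·3 + 1·2 + 0·1 + 1·0 = 12.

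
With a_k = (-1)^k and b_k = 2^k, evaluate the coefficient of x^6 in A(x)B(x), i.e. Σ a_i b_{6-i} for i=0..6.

43

Write out a_i and b_{6-i} for i = 0,…,6 and sum the products.
Σ = 1·64 − 1·32 + 1·16 − 1·8 + 1·4 − 1·2 + 1·1 = 43.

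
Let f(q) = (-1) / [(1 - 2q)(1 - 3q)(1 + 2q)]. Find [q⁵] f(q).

Partial fractions give a closed form: a_n = (1)·2^n + (-9/5)·3^n + (-1/5)·(-2)^n.
At n = 5: a_5 = -399.

-399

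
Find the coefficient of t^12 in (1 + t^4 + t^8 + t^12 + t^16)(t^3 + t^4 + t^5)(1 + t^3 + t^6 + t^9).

(1 + t^4 + t^8 + t^12 + t^16) has coefficients 1,0,0,0,1,0,0,0,1,0,0,0,1 for degrees 0…12.
(t^3 + t^4 + t^5) has coefficients 0,0,0,1,1,1,0,0,0,0,0,0,0 for degrees 0…12.
Finally multiplying by (1 + t^3 + t^6 + t^9), the product of all factors after the first has coefficients 0,0,0,1,1,1,1,1,1,1,1,1,1 for degrees 0…12.
[t^12] = 1·1 + 1·1 + 1·1 + 1·0 = 3.

3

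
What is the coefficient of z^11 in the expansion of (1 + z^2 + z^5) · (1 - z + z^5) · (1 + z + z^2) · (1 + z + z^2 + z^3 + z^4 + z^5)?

6

(1 + z^2 + z^5) has coefficients 1,0,1,0,0,1 for degrees 0…5.
(1 - z + z^5) has coefficients 1,-1,0,0,0,1,0,0,0,0,0,0 for degrees 0…11.
Multiplying by (1 + z + z^2) gives running coefficients 1,0,0,-1,0,1,1,1,0,0,0,0 for degrees 0…11.
Finally multiplying by (1 + z + z^2 + z^3 + z^4 + z^5), the product of all factors after the first has coefficients 1,1,1,0,0,1,1,2,2,3,3,2 for degrees 0…11.
[z^11] = 1·2 + 1·3 + 1·1 = 6.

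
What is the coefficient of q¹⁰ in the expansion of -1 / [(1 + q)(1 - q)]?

-1

Partial fractions give a closed form: a_n = (-1/2)·(-1)^n + (-1/2)·1^n.
At n = 10: a_10 = -1.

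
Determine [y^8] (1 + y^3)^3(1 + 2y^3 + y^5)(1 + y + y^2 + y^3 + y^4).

(1 + y^3)^3 has coefficients 1,0,0,3,0,0,3,0,0 for degrees 0…8.
(1 + 2y^3 + y^5) has coefficients 1,0,0,2,0,1,0,0,0 for degrees 0…8.
Finally multiplying by (1 + y + y^2 + y^3 + y^4), the product of all factors after the first has coefficients 1,1,1,3,3,3,3,3,1 for degrees 0…8.
[y^8] = 1·1 + 3·3 + 3·1 = 13.

13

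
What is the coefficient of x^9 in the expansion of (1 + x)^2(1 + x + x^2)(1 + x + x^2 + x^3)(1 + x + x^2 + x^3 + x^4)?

(1 + x)^2 has coefficients 1,2,1 for degrees 0…2.
(1 + x + x^2) has coefficients 1,1,1,0,0,0,0,0,0,0 for degrees 0…9.
Multiplying by (1 + x + x^2 + x^3) gives running coefficients 1,2,3,3,2,1,0,0,0,0 for degrees 0…9.
Finally multiplying by (1 + x + x^2 + x^3 + x^4), the product of all factors after the first has coefficients 1,3,6,9,11,11,9,6,3,1 for degrees 0…9.
[x^9] = 1·1 + 2·3 + 1·6 = 13.

13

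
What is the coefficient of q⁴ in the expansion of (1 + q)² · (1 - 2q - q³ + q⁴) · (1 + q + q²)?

(1 + q)² has coefficients 1,2,1 for degrees 0…2.
(1 - 2q - q³ + q⁴) has coefficients 1,-2,0,-1,1 for degrees 0…4.
Finally multiplying by (1 + q + q²), the product of all factors after the first has coefficients 1,-1,-1,-3,0 for degrees 0…4.
[q⁴] = 1·0 + 2·(-3) + 1·(-1) = -7.

-7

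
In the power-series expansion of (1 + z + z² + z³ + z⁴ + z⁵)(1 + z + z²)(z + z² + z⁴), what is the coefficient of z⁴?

7

(1 + z + z² + z³ + z⁴ + z⁵) has coefficients 1,1,1,1,1 for degrees 0…4.
(1 + z + z²) has coefficients 1,1,1,0,0 for degrees 0…4.
Finally multiplying by (z + z² + z⁴), the product of all factors after the first has coefficients 0,1,2,2,2 for degrees 0…4.
[z⁴] = 1·2 + 1·2 + 1·2 + 1·1 + 1·0 = 7.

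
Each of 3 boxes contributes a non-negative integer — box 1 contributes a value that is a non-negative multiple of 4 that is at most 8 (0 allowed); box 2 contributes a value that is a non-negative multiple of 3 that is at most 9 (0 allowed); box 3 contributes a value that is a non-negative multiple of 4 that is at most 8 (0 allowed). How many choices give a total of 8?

The generating function for the choices is (1 + q⁴ + q⁸)·(1 + q³ + q⁶ + q⁹)·(1 + q⁴ + q⁸); the count is [q⁸].
(1 + q⁴ + q⁸) has coefficients 1,0,0,0,1,0,0,0,1 for degrees 0…8.
(1 + q³ + q⁶ + q⁹) has coefficients 1,0,0,1,0,0,1,0,0 for degrees 0…8.
Finally multiplying by (1 + q⁴ + q⁸), the product of all factors after the first has coefficients 1,0,0,1,1,0,1,1,1 for degrees 0…8.
[q⁸] = 1·1 + 1·1 + 1·1 = 3.

3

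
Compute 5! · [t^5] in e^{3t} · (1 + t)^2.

1593

The EGF product rule gives c_5 = Σ_{k_1+k_2=5} C(5; k_1,k_2) · ∏ g_i(k_i), where e^{3t} gives (3)^k; (1+t)^2 gives the falling factorial (2)_k.
g_1(k) for k = 0…5: 1, 3, 9, 27, 81, 243.
g_2(k) for k = 0…5: 1, 2, 2, 0, 0, 0.
c_5 = Σ_k C(5,k)·g_1(k)·g_2(5−k) = 10·27·2 + 5·81·2 + 1·243·1 = 540 + 810 + 243 = 1593.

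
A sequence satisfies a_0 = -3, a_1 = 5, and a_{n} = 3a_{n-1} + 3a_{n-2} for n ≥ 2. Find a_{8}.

The ordinary generating function has denominator 1 - 3z - 3z^2.
Iterating the recurrence: a_0,…,a_{8} = -3, 5, 6, 33, 117, 450, 1701, 6453, 24462.

24462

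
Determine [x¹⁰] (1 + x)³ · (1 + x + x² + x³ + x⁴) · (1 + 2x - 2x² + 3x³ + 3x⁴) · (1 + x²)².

(1 + x)³ has coefficients 1,3,3,1 for degrees 0…3.
(1 + x + x² + x³ + x⁴) has coefficients 1,1,1,1,1,0,0,0,0,0,0 for degrees 0…10.
Multiplying by (1 + 2x - 2x² + 3x³ + 3x⁴) gives running coefficients 1,3,1,4,7,6,4,6,3,0,0 for degrees 0…10.
Finally multiplying by (1 + x²)², the product of all factors after the first has coefficients 1,3,3,10,10,17,19,22,18,18,10 for degrees 0…10.
[x¹⁰] = 1·10 + 3·18 + 3·18 + 1·22 = 140.

140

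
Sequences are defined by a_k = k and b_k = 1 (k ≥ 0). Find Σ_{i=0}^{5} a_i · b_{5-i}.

This is [x^5] in the product of the two ordinary generating functions.
Σ = 0·1 + 1·1 + 2·1 + 3·1 + 4·1 + 5·1 = 15.

15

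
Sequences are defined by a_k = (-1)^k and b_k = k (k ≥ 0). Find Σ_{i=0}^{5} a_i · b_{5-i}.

This is [x^5] in the product of the two ordinary generating functions.
Σ = 1·5 − 1·4 + 1·3 − 1·2 + 1·1 − 1·0 = 3.

3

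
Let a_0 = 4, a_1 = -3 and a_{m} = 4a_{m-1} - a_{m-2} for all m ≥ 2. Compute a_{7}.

-11853

The ordinary generating function has denominator 1 - 4z + z^2.
Iterating the recurrence: a_0,…,a_{7} = 4, -3, -16, -61, -228, -851, -3176, -11853.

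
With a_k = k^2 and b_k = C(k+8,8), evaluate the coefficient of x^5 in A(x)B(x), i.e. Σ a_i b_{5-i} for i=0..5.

This is [x^5] in the product of the two ordinary generating functions.
Σ = 0·1287 + 1·495 + 4·165 + 9·45 + 16·9 + 25·1 = 1729.

1729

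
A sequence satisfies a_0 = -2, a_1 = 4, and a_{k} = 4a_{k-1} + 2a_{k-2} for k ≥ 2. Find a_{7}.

21856

The ordinary generating function has denominator 1 - 4t - 2t^2.
Iterating the recurrence: a_0,…,a_{7} = -2, 4, 12, 56, 248, 1104, 4912, 21856.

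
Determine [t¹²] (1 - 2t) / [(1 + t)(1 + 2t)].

The denominator gives the recurrence a_n = −3a_(n−1) − 2a_(n−2) for n ≥ 3; the numerator fixes a_0 = 1, a_1 = -5, a_2 = 13.
Iterating: 1, -5, 13, -29, 61, -125, 253, -509, 1021, -2045, 4093, -8189, 16381, so a_12 = 16381.

16381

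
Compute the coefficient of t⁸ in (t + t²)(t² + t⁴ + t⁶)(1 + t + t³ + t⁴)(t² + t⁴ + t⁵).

(t + t²) has coefficients 0,1,1 for degrees 0…2.
(t² + t⁴ + t⁶) has coefficients 0,0,1,0,1,0,1,0,0 for degrees 0…8.
Multiplying by (1 + t + t³ + t⁴) gives running coefficients 0,0,1,1,1,2,2,2,1 for degrees 0…8.
Finally multiplying by (t² + t⁴ + t⁵), the product of all factors after the first has coefficients 0,0,0,0,1,1,2,4,4 for degrees 0…8.
[t⁸] = 1·4 + 1·2 = 6.

6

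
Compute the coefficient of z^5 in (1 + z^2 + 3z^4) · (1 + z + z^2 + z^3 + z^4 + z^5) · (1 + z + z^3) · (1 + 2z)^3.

144

(1 + z^2 + 3z^4) has coefficients 1,0,1,0,3 for degrees 0…4.
(1 + z + z^2 + z^3 + z^4 + z^5) has coefficients 1,1,1,1,1,1 for degrees 0…5.
Multiplying by (1 + z + z^3) gives running coefficients 1,2,2,3,3,3 for degrees 0…5.
Finally multiplying by (1 + 2z)^3, the product of all factors after the first has coefficients 1,8,26,47,61,73 for degrees 0…5.
[z^5] = 1·73 + 1·47 + 3·8 = 144.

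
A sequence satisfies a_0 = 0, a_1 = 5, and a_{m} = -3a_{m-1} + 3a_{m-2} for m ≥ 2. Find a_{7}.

The ordinary generating function has denominator 1 + 3z - 3z^2.
Iterating the recurrence: a_0,…,a_{7} = 0, 5, -15, 60, -225, 855, -3240, 12285.

12285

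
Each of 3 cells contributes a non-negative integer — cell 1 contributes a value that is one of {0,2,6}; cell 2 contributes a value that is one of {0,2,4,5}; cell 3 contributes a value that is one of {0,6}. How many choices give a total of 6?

3

The generating function for the choices is (1 + y² + y⁶)·(1 + y² + y⁴ + y⁵)·(1 + y⁶); the count is [y⁶].
(1 + y² + y⁶) has coefficients 1,0,1,0,0,0,1 for degrees 0…6.
(1 + y² + y⁴ + y⁵) has coefficients 1,0,1,0,1,1,0 for degrees 0…6.
Finally multiplying by (1 + y⁶), the product of all factors after the first has coefficients 1,0,1,0,1,1,1 for degrees 0…6.
[y⁶] = 1·1 + 1·1 + 1·1 = 3.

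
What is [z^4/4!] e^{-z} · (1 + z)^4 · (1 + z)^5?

1405

The EGF product rule gives c_4 = Σ_{k_1+k_2+k_3=4} C(4; k_1,k_2,k_3) · ∏ g_i(k_i), where e^{-z} gives (-1)^k; (1+z)^4 gives the falling factorial (4)_k; (1+z)^5 gives the falling factorial (5)_k.
g_1(k) for k = 0…4: 1, -1, 1, -1, 1.
g_2(k) for k = 0…4: 1, 4, 12, 24, 24.
g_3(k) for k = 0…4: 1, 5, 20, 60, 120.
First combine the last two factors: h(k) = Σ_j C(k,j)·g_2(j)·g_3(k−j) for k = 0…4: 1, 9, 72, 504, 3024.
c_4 = Σ_k C(4,k)·g_1(k)·h(4−k) = 1·1·3024 + 4·(-1)·504 + 6·1·72 + 4·(-1)·9 + 1·1·1 = 3024 − 2016 + 432 − 36 + 1 = 1405.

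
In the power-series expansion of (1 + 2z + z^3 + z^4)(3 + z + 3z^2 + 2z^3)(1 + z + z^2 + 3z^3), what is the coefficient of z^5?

(1 + 2z + z^3 + z^4) has coefficients 1,2,0,1,1 for degrees 0…4.
(3 + z + 3z^2 + 2z^3) has coefficients 3,1,3,2,0,0 for degrees 0…5.
Finally multiplying by (1 + z + z^2 + 3z^3), the product of all factors after the first has coefficients 3,4,7,15,8,11 for degrees 0…5.
[z^5] = 1·11 + 2·8 + 1·7 + 1·4 = 38.

38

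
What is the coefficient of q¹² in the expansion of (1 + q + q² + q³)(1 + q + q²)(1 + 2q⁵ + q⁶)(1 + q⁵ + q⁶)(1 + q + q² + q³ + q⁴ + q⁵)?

(1 + q + q² + q³) has coefficients 1,1,1,1 for degrees 0…3.
(1 + q + q²) has coefficients 1,1,1,0,0,0,0,0,0,0,0,0,0 for degrees 0…12.
Multiplying by (1 + 2q⁵ + q⁶) gives running coefficients 1,1,1,0,0,2,3,3,1,0,0,0,0 for degrees 0…12.
Multiplying by (1 + q⁵ + q⁶) gives running coefficients 1,1,1,0,0,3,5,5,2,0,2,5,6 for degrees 0…12.
Finally multiplying by (1 + q + q² + q³ + q⁴ + q⁵), the product of all factors after the first has coefficients 1,2,3,3,3,6,10,14,15,15,17,19,20 for degrees 0…12.
[q¹²] = 1·20 + 1·19 + 1·17 + 1·15 = 71.

71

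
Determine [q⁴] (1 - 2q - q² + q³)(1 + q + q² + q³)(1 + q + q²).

(1 - 2q - q² + q³) has coefficients 1,-2,-1,1 for degrees 0…3.
(1 + q + q² + q³) has coefficients 1,1,1,1,0 for degrees 0…4.
Finally multiplying by (1 + q + q²), the product of all factors after the first has coefficients 1,2,3,3,2 for degrees 0…4.
[q⁴] = 1·2 − 2·3 − 1·3 + 1·2 = -5.

-5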